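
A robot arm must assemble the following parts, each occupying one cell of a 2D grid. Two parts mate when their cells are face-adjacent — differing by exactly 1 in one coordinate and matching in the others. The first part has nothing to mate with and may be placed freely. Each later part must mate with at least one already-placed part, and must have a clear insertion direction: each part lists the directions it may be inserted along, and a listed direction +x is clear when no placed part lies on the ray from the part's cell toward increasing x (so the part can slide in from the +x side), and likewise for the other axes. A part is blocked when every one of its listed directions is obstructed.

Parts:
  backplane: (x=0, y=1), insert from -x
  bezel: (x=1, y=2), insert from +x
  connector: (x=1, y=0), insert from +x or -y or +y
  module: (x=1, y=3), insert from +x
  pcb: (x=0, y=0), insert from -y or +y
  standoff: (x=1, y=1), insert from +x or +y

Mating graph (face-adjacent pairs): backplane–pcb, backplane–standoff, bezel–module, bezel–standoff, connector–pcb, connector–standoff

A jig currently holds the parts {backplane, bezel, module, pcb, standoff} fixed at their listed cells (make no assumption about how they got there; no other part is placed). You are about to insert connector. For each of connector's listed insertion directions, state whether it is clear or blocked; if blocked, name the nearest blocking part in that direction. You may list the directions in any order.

+x: clear; +y: blocked by standoff; -y: clear

+x: ray from connector(1, 0) has no placed part ⇒ clear
-y: ray from connector(1, 0) has no placed part ⇒ clear
+y: nearest on ray is standoff@(1, 1) ⇒ blocked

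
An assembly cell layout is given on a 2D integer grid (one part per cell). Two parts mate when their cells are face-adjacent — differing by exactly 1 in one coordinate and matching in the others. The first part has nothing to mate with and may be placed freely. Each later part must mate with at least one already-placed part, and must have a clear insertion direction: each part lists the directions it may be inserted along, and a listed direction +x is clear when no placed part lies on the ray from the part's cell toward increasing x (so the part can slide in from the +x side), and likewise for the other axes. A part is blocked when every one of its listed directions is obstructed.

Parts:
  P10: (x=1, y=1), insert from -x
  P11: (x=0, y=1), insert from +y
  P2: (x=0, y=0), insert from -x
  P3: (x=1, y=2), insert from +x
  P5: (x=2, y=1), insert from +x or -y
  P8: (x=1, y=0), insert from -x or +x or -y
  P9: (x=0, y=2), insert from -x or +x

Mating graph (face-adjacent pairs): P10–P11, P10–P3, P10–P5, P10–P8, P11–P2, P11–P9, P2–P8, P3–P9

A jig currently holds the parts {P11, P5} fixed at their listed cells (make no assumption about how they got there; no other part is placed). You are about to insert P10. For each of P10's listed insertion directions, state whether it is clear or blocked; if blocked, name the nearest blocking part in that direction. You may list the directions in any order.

-x: nearest on ray is P11@(0, 1) ⇒ blocked

-x: blocked by P11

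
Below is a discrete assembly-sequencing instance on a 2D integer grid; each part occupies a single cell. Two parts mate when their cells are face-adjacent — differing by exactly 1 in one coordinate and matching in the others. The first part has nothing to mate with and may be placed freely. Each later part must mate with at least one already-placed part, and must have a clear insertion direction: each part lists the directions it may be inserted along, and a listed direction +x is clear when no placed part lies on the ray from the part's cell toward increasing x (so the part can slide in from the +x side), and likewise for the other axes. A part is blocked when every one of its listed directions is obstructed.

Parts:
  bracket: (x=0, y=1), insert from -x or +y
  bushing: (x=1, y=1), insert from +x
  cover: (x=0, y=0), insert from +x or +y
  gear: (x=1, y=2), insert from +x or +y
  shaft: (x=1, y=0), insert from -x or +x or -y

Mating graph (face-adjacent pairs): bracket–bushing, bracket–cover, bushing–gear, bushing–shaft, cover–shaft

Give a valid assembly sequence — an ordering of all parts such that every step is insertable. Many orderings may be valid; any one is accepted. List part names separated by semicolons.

gear; bushing; bracket; cover; shaft

1. gear@(1, 2) [+x clear] — {gear}
2. bushing@(1, 1) [+x clear] — {bushing, gear}
3. bracket@(0, 1) [-x clear] — {bracket, bushing, gear}
4. cover@(0, 0) [+x clear] — {bracket, bushing, cover, gear}
5. shaft@(1, 0) [+x clear] — {bracket, bushing, cover, gear, shaft}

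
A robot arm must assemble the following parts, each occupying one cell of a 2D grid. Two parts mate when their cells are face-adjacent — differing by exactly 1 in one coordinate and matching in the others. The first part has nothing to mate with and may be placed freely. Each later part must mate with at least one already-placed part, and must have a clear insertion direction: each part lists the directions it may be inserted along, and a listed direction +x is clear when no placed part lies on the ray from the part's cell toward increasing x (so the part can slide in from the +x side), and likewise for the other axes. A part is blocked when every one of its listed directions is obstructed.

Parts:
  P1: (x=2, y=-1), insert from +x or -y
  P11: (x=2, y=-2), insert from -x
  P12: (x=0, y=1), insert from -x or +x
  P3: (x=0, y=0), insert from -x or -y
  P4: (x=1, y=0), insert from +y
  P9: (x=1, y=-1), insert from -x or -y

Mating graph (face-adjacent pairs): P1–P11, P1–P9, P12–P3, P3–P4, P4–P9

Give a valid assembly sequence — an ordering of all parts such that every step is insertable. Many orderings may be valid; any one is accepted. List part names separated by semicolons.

1. P12@(0, 1) [-x clear] — {P12}
2. P3@(0, 0) [-x clear] — {P12, P3}
3. P4@(1, 0) [+y clear] — {P12, P3, P4}
4. P9@(1, -1) [-x clear] — {P12, P3, P4, P9}
5. P1@(2, -1) [+x clear] — {P1, P12, P3, P4, P9}
6. P11@(2, -2) [-x clear] — {P1, P11, P12, P3, P4, P9}

P12; P3; P4; P9; P1; P11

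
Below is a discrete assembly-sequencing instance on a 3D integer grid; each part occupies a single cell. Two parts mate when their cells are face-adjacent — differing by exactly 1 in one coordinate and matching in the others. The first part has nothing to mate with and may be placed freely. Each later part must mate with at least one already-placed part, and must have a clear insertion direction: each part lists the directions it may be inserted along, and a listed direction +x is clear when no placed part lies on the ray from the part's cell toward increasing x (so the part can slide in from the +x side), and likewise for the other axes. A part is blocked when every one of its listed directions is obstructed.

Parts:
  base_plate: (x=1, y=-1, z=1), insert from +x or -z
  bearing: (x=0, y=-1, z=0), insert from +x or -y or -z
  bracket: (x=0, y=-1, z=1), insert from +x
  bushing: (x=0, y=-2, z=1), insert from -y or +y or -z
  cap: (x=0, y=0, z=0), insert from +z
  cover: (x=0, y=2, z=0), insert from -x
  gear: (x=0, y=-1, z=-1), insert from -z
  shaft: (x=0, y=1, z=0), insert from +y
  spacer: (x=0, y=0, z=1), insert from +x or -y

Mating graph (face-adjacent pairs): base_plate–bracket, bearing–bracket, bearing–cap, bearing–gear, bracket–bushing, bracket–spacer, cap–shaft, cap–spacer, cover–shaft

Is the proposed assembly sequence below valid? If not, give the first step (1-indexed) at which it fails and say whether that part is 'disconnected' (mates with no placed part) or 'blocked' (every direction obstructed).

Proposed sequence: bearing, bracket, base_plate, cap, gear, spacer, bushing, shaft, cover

Valid

1. bearing@(0, -1, 0) [+x clear] — {bearing}
2. bracket@(0, -1, 1) [+x clear] — {bearing, bracket}
3. base_plate@(1, -1, 1) [+x clear] — {base_plate, bearing, bracket}
4. cap@(0, 0, 0) [+z clear] — {base_plate, bearing, bracket, cap}
5. gear@(0, -1, -1) [-z clear] — {base_plate, bearing, bracket, cap, gear}
6. spacer@(0, 0, 1) [+x clear] — {base_plate, bearing, bracket, cap, gear, spacer}
7. bushing@(0, -2, 1) [-y clear] — {base_plate, bearing, bracket, bushing, cap, gear, spacer}
8. shaft@(0, 1, 0) [+y clear] — {base_plate, bearing, bracket, bushing, cap, gear, shaft, spacer}
9. cover@(0, 2, 0) [-x clear] — {base_plate, bearing, bracket, bushing, cap, cover, gear, shaft, spacer}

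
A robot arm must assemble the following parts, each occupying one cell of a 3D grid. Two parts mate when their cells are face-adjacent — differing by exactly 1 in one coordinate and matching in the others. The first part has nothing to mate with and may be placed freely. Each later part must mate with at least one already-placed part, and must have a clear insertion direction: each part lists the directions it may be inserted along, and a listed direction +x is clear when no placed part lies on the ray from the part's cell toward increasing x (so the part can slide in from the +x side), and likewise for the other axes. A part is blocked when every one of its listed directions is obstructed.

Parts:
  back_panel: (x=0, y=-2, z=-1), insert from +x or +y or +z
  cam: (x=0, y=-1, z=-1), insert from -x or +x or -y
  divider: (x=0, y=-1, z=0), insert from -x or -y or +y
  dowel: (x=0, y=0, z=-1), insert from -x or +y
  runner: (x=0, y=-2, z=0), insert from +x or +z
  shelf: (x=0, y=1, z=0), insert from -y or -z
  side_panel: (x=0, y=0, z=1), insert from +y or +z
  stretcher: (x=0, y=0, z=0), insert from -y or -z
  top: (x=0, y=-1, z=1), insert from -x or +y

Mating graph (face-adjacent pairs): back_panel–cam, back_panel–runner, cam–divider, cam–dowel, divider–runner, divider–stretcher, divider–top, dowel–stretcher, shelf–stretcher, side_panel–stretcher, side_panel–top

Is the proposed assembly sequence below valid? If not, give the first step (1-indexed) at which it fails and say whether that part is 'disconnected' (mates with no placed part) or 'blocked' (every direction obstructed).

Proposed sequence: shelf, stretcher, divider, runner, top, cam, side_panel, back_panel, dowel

1. shelf@(0, 1, 0) [-y clear] — {shelf}
2. stretcher@(0, 0, 0) [-y clear] — {shelf, stretcher}
3. divider@(0, -1, 0) [-x clear] — {divider, shelf, stretcher}
4. runner@(0, -2, 0) [+x clear] — {divider, runner, shelf, stretcher}
5. top@(0, -1, 1) [-x clear] — {divider, runner, shelf, stretcher, top}
6. cam@(0, -1, -1) [-x clear] — {cam, divider, runner, shelf, stretcher, top}
7. side_panel@(0, 0, 1) [+y clear] — {cam, divider, runner, shelf, side_panel, stretcher, top}
8. back_panel@(0, -2, -1) [+x clear] — {back_panel, cam, divider, runner, shelf, side_panel, stretcher, top}
9. dowel@(0, 0, -1) [-x clear] — {back_panel, cam, divider, dowel, runner, shelf, side_panel, stretcher, top}

Valid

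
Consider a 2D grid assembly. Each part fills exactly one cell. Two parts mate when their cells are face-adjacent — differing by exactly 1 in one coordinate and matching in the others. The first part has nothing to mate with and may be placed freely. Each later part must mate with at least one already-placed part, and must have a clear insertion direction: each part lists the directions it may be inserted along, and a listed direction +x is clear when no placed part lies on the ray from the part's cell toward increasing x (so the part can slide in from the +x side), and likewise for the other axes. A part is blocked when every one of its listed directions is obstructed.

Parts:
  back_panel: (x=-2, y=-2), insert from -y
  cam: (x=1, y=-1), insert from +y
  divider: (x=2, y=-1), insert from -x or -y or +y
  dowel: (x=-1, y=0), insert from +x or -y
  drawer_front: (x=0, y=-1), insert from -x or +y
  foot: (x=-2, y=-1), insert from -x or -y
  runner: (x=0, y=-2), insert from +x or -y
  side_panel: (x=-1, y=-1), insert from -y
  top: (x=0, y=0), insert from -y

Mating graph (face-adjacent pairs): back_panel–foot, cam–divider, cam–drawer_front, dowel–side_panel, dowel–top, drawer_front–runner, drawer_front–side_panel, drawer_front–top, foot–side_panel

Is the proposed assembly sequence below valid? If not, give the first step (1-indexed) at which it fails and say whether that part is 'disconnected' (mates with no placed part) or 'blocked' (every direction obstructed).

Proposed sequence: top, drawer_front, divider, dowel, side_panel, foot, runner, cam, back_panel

1. top@(0, 0) [-y clear] — {top}
2. drawer_front@(0, -1) [-x clear] — {drawer_front, top}
3. divider@(2, -1) — no placed neighbour ⇒ disconnected

Invalid at step 3 (disconnected)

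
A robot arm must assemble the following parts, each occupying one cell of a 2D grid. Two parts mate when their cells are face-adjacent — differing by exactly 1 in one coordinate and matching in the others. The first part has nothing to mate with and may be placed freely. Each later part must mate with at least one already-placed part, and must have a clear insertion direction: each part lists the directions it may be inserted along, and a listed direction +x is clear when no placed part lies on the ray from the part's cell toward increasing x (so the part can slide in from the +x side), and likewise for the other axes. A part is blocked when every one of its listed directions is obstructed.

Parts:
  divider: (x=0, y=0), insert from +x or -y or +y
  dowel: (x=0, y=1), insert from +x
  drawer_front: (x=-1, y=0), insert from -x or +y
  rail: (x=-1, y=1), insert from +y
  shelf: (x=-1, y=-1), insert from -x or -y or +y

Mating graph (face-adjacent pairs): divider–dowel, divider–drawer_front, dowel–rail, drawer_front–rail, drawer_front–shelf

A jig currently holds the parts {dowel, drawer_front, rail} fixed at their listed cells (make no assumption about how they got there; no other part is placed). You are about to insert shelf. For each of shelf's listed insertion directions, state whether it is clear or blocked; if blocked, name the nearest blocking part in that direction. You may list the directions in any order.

+y: blocked by drawer_front; -x: clear; -y: clear

-x: ray from shelf(-1, -1) has no placed part ⇒ clear
-y: ray from shelf(-1, -1) has no placed part ⇒ clear
+y: nearest on ray is drawer_front@(-1, 0) ⇒ blocked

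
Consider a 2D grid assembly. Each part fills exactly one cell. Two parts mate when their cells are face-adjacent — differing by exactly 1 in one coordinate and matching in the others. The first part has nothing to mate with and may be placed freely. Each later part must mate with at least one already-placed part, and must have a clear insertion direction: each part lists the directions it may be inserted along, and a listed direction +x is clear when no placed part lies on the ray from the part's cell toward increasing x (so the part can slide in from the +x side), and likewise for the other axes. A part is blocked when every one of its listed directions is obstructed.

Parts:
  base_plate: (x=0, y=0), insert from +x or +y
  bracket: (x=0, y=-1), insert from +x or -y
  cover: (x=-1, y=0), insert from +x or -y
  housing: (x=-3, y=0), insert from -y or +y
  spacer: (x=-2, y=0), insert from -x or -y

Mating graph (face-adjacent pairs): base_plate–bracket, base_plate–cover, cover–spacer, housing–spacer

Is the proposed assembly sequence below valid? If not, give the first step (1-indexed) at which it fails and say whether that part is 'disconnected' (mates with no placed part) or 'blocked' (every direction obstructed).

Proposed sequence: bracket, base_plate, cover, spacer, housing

1. bracket@(0, -1) [+x clear] — {bracket}
2. base_plate@(0, 0) [+x clear] — {base_plate, bracket}
3. cover@(-1, 0) [-y clear] — {base_plate, bracket, cover}
4. spacer@(-2, 0) [-x clear] — {base_plate, bracket, cover, spacer}
5. housing@(-3, 0) [-y clear] — {base_plate, bracket, cover, housing, spacer}

Valid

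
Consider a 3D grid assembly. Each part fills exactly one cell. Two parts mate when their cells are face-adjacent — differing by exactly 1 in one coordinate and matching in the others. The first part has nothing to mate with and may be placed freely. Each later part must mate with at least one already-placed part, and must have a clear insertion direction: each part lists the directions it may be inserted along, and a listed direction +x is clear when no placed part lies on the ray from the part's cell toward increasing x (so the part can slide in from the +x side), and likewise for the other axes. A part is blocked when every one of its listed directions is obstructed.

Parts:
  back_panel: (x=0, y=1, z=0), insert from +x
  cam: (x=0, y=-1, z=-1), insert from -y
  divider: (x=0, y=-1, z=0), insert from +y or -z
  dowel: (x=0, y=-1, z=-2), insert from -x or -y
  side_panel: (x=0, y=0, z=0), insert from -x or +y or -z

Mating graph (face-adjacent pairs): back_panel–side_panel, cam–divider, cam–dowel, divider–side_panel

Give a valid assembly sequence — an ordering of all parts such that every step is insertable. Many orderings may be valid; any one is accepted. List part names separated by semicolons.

side_panel; back_panel; divider; cam; dowel

1. side_panel@(0, 0, 0) [-x clear] — {side_panel}
2. back_panel@(0, 1, 0) [+x clear] — {back_panel, side_panel}
3. divider@(0, -1, 0) [-z clear] — {back_panel, divider, side_panel}
4. cam@(0, -1, -1) [-y clear] — {back_panel, cam, divider, side_panel}
5. dowel@(0, -1, -2) [-x clear] — {back_panel, cam, divider, dowel, side_panel}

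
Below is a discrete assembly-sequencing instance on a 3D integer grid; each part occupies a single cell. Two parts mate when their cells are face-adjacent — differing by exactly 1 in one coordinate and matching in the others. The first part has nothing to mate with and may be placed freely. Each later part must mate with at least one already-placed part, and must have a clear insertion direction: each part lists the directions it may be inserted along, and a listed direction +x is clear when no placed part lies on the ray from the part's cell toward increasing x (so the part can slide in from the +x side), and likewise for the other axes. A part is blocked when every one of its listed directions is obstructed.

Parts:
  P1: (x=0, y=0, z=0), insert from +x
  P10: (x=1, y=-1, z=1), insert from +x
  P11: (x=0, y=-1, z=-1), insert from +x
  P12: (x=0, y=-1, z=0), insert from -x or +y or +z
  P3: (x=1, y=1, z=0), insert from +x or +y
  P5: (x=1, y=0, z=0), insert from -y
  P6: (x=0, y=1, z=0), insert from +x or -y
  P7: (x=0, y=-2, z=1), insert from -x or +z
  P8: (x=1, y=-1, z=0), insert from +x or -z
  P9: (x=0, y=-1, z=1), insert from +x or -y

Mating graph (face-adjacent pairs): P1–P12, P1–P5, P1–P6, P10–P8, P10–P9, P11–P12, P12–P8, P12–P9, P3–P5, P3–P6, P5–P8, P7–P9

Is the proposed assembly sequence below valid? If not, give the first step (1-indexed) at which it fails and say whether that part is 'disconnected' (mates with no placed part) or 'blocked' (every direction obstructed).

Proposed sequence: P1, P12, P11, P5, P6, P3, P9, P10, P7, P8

1. P1@(0, 0, 0) [+x clear] — {P1}
2. P12@(0, -1, 0) [-x clear] — {P1, P12}
3. P11@(0, -1, -1) [+x clear] — {P1, P11, P12}
4. P5@(1, 0, 0) [-y clear] — {P1, P11, P12, P5}
5. P6@(0, 1, 0) [+x clear] — {P1, P11, P12, P5, P6}
6. P3@(1, 1, 0) [+x clear] — {P1, P11, P12, P3, P5, P6}
7. P9@(0, -1, 1) [+x clear] — {P1, P11, P12, P3, P5, P6, P9}
8. P10@(1, -1, 1) [+x clear] — {P1, P10, P11, P12, P3, P5, P6, P9}
9. P7@(0, -2, 1) [-x clear] — {P1, P10, P11, P12, P3, P5, P6, P7, P9}
10. P8@(1, -1, 0) [+x clear] — {P1, P10, P11, P12, P3, P5, P6, P7, P8, P9}

Valid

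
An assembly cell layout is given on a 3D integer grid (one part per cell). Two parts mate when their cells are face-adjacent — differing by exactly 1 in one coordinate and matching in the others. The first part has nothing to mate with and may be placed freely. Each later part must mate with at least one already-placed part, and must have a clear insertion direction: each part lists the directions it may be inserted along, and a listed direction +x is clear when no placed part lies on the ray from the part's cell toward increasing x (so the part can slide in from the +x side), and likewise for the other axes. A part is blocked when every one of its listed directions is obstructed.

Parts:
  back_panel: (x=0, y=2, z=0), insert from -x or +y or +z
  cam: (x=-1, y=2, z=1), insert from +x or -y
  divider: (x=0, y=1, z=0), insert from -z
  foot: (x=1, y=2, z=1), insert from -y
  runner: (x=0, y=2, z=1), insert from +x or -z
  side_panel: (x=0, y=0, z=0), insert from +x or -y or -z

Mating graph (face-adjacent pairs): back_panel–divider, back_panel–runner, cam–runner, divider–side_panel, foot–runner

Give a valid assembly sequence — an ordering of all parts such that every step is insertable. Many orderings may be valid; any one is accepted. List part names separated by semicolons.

back_panel; runner; cam; divider; side_panel; foot

1. back_panel@(0, 2, 0) [-x clear] — {back_panel}
2. runner@(0, 2, 1) [+x clear] — {back_panel, runner}
3. cam@(-1, 2, 1) [-y clear] — {back_panel, cam, runner}
4. divider@(0, 1, 0) [-z clear] — {back_panel, cam, divider, runner}
5. side_panel@(0, 0, 0) [+x clear] — {back_panel, cam, divider, runner, side_panel}
6. foot@(1, 2, 1) [-y clear] — {back_panel, cam, divider, foot, runner, side_panel}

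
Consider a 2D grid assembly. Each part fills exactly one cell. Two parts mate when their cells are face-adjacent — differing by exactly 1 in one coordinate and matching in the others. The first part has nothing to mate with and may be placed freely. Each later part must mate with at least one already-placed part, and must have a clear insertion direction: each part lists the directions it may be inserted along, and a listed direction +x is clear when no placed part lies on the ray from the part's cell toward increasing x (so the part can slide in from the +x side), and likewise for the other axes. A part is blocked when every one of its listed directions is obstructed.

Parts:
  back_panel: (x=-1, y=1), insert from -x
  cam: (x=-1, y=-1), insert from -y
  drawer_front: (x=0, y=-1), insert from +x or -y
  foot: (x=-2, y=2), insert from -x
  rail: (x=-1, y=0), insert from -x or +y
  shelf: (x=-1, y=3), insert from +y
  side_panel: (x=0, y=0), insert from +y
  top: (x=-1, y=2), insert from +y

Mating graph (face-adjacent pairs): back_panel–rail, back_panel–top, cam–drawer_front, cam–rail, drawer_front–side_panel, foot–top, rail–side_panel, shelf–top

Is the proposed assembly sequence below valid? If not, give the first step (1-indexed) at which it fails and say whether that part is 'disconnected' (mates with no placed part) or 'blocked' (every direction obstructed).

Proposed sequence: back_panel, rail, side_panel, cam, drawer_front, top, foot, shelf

1. back_panel@(-1, 1) [-x clear] — {back_panel}
2. rail@(-1, 0) [-x clear] — {back_panel, rail}
3. side_panel@(0, 0) [+y clear] — {back_panel, rail, side_panel}
4. cam@(-1, -1) [-y clear] — {back_panel, cam, rail, side_panel}
5. drawer_front@(0, -1) [+x clear] — {back_panel, cam, drawer_front, rail, side_panel}
6. top@(-1, 2) [+y clear] — {back_panel, cam, drawer_front, rail, side_panel, top}
7. foot@(-2, 2) [-x clear] — {back_panel, cam, drawer_front, foot, rail, side_panel, top}
8. shelf@(-1, 3) [+y clear] — {back_panel, cam, drawer_front, foot, rail, shelf, side_panel, top}

Valid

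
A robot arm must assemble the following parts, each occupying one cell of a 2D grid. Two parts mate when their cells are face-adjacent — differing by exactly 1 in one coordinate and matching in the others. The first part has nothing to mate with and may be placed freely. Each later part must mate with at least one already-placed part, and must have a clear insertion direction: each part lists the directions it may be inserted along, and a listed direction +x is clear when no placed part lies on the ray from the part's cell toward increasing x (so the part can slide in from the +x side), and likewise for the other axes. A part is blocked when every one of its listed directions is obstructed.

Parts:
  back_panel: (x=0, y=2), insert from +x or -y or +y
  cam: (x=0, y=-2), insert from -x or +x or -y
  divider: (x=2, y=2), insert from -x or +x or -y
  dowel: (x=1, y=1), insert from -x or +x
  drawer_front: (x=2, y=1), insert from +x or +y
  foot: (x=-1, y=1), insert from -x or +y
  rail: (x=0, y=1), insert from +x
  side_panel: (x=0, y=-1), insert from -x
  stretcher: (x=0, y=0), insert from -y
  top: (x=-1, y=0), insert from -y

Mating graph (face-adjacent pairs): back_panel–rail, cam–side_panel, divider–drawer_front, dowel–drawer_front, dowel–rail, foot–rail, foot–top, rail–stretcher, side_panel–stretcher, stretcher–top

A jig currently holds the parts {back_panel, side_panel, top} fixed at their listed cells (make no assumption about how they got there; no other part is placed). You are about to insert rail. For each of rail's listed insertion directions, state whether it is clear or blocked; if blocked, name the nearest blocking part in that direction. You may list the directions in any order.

+x: ray from rail(0, 1) has no placed part ⇒ clear

+x: clear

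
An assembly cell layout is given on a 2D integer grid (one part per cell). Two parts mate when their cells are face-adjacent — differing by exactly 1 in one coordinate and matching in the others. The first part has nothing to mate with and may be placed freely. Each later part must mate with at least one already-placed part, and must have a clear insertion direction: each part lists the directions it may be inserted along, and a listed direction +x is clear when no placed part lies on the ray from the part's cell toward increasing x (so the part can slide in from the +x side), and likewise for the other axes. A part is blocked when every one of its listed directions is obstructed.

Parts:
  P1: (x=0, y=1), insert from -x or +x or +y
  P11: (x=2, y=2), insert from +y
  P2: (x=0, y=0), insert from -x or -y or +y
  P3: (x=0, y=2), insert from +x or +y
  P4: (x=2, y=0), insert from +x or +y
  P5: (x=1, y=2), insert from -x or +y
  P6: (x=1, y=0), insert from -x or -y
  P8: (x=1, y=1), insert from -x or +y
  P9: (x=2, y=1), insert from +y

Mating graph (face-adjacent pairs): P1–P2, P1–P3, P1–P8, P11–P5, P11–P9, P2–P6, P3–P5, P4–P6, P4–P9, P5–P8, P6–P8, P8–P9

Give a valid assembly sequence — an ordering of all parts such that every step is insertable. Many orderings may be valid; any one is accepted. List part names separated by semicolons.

1. P9@(2, 1) [+y clear] — {P9}
2. P11@(2, 2) [+y clear] — {P11, P9}
3. P5@(1, 2) [-x clear] — {P11, P5, P9}
4. P4@(2, 0) [+x clear] — {P11, P4, P5, P9}
5. P6@(1, 0) [-x clear] — {P11, P4, P5, P6, P9}
6. P2@(0, 0) [-x clear] — {P11, P2, P4, P5, P6, P9}
7. P8@(1, 1) [-x clear] — {P11, P2, P4, P5, P6, P8, P9}
8. P1@(0, 1) [-x clear] — {P1, P11, P2, P4, P5, P6, P8, P9}
9. P3@(0, 2) [+y clear] — {P1, P11, P2, P3, P4, P5, P6, P8, P9}

P9; P11; P5; P4; P6; P2; P8; P1; P3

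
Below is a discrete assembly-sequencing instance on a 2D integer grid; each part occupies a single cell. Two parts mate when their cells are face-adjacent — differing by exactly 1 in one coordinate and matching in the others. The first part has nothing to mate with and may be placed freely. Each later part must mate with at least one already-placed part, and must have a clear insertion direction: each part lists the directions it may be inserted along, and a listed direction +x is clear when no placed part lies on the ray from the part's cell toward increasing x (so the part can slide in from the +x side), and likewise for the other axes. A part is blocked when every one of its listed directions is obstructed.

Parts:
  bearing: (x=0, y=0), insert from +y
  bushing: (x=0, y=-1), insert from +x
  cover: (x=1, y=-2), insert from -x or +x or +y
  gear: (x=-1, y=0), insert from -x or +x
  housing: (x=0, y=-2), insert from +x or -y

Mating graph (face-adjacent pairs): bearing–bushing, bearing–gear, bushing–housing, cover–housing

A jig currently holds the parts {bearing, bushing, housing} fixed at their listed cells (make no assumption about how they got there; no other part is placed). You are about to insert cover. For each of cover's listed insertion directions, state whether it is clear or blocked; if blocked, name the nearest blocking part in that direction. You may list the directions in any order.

-x: nearest on ray is housing@(0, -2) ⇒ blocked
+x: ray from cover(1, -2) has no placed part ⇒ clear
+y: ray from cover(1, -2) has no placed part ⇒ clear

+x: clear; +y: clear; -x: blocked by housing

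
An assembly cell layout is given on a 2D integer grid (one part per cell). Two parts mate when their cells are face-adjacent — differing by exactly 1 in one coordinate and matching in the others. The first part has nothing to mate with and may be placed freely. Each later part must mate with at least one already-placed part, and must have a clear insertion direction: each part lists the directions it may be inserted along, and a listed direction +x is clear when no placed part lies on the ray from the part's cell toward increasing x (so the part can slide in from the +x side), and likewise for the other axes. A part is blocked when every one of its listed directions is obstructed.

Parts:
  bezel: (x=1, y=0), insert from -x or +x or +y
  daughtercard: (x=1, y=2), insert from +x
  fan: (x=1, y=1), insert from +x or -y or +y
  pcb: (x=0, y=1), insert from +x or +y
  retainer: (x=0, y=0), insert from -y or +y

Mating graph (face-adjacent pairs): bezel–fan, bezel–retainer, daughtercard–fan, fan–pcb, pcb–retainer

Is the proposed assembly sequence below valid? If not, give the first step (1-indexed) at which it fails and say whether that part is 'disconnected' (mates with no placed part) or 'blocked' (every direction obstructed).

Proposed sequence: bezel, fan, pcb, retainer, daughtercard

Valid

1. bezel@(1, 0) [-x clear] — {bezel}
2. fan@(1, 1) [+x clear] — {bezel, fan}
3. pcb@(0, 1) [+y clear] — {bezel, fan, pcb}
4. retainer@(0, 0) [-y clear] — {bezel, fan, pcb, retainer}
5. daughtercard@(1, 2) [+x clear] — {bezel, daughtercard, fan, pcb, retainer}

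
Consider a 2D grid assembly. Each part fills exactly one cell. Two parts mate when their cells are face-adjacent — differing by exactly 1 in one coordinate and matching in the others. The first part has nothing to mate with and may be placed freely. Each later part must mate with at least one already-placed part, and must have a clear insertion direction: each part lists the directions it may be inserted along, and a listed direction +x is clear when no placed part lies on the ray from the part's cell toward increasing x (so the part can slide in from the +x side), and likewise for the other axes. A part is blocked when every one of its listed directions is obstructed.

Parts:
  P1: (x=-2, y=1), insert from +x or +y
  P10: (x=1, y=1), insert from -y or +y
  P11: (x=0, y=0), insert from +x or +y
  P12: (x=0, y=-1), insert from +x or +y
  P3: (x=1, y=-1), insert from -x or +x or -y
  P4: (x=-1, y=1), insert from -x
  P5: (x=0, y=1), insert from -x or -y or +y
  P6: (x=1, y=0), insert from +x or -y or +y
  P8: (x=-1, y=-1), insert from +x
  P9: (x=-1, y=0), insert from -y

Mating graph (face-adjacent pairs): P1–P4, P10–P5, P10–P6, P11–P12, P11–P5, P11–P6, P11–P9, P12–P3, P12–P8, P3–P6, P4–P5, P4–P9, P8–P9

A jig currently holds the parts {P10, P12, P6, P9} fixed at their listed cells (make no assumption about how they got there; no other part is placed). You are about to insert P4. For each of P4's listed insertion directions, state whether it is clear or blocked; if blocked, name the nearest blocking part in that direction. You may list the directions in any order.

-x: ray from P4(-1, 1) has no placed part ⇒ clear

-x: clear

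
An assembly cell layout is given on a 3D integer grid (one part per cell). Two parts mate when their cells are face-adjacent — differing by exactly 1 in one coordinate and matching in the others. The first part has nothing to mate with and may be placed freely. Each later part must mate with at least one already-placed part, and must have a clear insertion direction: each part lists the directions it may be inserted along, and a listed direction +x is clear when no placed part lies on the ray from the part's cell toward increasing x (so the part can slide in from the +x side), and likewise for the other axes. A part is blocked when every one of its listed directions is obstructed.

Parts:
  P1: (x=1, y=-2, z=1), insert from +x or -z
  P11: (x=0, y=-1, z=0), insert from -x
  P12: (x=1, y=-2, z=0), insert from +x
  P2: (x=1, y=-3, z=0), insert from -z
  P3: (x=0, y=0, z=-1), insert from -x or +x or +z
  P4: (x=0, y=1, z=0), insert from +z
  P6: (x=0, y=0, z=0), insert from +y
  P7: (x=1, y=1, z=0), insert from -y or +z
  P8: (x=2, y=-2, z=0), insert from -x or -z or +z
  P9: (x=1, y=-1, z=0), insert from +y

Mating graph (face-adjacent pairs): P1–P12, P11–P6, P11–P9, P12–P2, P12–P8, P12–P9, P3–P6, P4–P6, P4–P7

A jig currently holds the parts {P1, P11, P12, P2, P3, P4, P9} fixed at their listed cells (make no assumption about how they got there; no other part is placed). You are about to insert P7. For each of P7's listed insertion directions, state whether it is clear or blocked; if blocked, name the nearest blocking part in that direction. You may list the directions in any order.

-y: nearest on ray is P9@(1, -1, 0) ⇒ blocked
+z: ray from P7(1, 1, 0) has no placed part ⇒ clear

+z: clear; -y: blocked by P9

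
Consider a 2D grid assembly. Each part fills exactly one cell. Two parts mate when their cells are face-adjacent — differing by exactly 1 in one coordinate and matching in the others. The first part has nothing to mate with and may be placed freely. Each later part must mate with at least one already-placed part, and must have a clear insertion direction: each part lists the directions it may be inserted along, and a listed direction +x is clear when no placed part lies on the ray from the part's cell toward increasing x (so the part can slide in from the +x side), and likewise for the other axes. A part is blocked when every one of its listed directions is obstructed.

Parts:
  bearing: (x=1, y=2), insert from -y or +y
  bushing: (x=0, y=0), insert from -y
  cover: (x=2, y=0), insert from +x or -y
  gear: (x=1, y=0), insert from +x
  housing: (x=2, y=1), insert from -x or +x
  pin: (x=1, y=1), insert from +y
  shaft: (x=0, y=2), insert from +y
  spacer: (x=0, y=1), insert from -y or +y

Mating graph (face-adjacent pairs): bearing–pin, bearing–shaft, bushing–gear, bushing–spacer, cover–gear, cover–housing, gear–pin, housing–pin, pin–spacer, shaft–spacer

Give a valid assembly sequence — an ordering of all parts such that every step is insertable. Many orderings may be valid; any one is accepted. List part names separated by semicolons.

1. pin@(1, 1) [+y clear] — {pin}
2. spacer@(0, 1) [-y clear] — {pin, spacer}
3. housing@(2, 1) [+x clear] — {housing, pin, spacer}
4. shaft@(0, 2) [+y clear] — {housing, pin, shaft, spacer}
5. gear@(1, 0) [+x clear] — {gear, housing, pin, shaft, spacer}
6. bushing@(0, 0) [-y clear] — {bushing, gear, housing, pin, shaft, spacer}
7. cover@(2, 0) [+x clear] — {bushing, cover, gear, housing, pin, shaft, spacer}
8. bearing@(1, 2) [+y clear] — {bearing, bushing, cover, gear, housing, pin, shaft, spacer}

pin; spacer; housing; shaft; gear; bushing; cover; bearing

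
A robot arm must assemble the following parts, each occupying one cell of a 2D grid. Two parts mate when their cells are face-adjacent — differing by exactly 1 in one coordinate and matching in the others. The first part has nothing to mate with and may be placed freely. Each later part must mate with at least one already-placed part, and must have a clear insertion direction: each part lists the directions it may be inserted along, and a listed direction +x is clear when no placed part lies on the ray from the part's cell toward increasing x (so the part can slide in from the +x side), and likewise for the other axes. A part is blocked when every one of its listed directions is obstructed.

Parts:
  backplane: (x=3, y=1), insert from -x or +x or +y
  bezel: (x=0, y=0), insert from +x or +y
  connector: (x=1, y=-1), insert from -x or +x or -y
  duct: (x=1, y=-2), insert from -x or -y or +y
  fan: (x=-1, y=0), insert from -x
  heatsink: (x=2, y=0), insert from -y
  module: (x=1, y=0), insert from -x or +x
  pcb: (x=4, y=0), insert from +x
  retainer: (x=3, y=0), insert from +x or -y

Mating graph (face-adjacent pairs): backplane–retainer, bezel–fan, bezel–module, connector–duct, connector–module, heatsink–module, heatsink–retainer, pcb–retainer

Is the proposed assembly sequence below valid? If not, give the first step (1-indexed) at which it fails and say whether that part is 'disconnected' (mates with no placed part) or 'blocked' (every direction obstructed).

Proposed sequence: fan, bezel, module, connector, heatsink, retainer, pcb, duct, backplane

1. fan@(-1, 0) [-x clear] — {fan}
2. bezel@(0, 0) [+x clear] — {bezel, fan}
3. module@(1, 0) [+x clear] — {bezel, fan, module}
4. connector@(1, -1) [-x clear] — {bezel, connector, fan, module}
5. heatsink@(2, 0) [-y clear] — {bezel, connector, fan, heatsink, module}
6. retainer@(3, 0) [+x clear] — {bezel, connector, fan, heatsink, module, retainer}
7. pcb@(4, 0) [+x clear] — {bezel, connector, fan, heatsink, module, pcb, retainer}
8. duct@(1, -2) [-x clear] — {bezel, connector, duct, fan, heatsink, module, pcb, retainer}
9. backplane@(3, 1) [-x clear] — {backplane, bezel, connector, duct, fan, heatsink, module, pcb, retainer}

Valid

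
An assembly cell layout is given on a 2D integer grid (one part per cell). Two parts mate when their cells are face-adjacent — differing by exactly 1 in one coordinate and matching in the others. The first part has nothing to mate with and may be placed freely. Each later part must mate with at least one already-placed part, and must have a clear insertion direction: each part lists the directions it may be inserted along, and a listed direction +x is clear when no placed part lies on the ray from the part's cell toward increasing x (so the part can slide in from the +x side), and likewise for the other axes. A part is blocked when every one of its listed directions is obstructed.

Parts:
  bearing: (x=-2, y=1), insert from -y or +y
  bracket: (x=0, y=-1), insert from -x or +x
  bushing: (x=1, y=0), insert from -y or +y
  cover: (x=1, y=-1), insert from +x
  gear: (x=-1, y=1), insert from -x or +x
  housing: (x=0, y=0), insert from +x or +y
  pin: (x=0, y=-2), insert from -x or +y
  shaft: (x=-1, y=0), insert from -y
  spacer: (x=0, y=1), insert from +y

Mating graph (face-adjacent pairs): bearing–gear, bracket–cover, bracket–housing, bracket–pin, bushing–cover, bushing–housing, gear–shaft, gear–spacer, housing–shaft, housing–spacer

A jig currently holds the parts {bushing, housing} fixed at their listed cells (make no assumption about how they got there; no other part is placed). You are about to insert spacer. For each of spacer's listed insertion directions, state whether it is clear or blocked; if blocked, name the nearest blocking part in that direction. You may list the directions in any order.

+y: clear

+y: ray from spacer(0, 1) has no placed part ⇒ clear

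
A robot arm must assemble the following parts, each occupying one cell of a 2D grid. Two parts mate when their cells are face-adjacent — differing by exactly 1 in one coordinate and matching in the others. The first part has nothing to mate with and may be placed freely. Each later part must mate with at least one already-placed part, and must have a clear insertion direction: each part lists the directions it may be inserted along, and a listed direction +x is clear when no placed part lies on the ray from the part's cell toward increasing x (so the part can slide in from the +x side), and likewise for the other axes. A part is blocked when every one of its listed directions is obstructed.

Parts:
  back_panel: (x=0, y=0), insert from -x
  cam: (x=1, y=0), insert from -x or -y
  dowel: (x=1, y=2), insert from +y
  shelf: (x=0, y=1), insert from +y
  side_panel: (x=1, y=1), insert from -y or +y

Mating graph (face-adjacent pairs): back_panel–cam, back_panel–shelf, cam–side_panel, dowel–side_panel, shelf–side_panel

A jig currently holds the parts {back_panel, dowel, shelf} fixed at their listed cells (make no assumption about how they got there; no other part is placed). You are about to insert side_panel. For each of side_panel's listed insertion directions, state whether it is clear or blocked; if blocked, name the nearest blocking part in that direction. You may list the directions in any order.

+y: blocked by dowel; -y: clear

-y: ray from side_panel(1, 1) has no placed part ⇒ clear
+y: nearest on ray is dowel@(1, 2) ⇒ blocked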